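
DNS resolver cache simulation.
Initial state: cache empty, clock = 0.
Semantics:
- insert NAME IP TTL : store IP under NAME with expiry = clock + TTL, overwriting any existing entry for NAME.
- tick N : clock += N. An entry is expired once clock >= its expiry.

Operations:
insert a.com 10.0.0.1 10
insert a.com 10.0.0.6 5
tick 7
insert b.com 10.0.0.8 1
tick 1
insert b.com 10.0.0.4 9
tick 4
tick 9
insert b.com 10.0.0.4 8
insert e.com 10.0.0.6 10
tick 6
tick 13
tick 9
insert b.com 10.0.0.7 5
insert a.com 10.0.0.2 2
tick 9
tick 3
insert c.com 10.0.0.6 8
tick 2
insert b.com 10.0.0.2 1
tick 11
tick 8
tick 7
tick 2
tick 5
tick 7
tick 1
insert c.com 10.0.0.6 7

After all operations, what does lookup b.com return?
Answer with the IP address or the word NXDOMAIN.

Op 1: insert a.com -> 10.0.0.1 (expiry=0+10=10). clock=0
Op 2: insert a.com -> 10.0.0.6 (expiry=0+5=5). clock=0
Op 3: tick 7 -> clock=7. purged={a.com}
Op 4: insert b.com -> 10.0.0.8 (expiry=7+1=8). clock=7
Op 5: tick 1 -> clock=8. purged={b.com}
Op 6: insert b.com -> 10.0.0.4 (expiry=8+9=17). clock=8
Op 7: tick 4 -> clock=12.
Op 8: tick 9 -> clock=21. purged={b.com}
Op 9: insert b.com -> 10.0.0.4 (expiry=21+8=29). clock=21
Op 10: insert e.com -> 10.0.0.6 (expiry=21+10=31). clock=21
Op 11: tick 6 -> clock=27.
Op 12: tick 13 -> clock=40. purged={b.com,e.com}
Op 13: tick 9 -> clock=49.
Op 14: insert b.com -> 10.0.0.7 (expiry=49+5=54). clock=49
Op 15: insert a.com -> 10.0.0.2 (expiry=49+2=51). clock=49
Op 16: tick 9 -> clock=58. purged={a.com,b.com}
Op 17: tick 3 -> clock=61.
Op 18: insert c.com -> 10.0.0.6 (expiry=61+8=69). clock=61
Op 19: tick 2 -> clock=63.
Op 20: insert b.com -> 10.0.0.2 (expiry=63+1=64). clock=63
Op 21: tick 11 -> clock=74. purged={b.com,c.com}
Op 22: tick 8 -> clock=82.
Op 23: tick 7 -> clock=89.
Op 24: tick 2 -> clock=91.
Op 25: tick 5 -> clock=96.
Op 26: tick 7 -> clock=103.
Op 27: tick 1 -> clock=104.
Op 28: insert c.com -> 10.0.0.6 (expiry=104+7=111). clock=104
lookup b.com: not in cache (expired or never inserted)

Answer: NXDOMAIN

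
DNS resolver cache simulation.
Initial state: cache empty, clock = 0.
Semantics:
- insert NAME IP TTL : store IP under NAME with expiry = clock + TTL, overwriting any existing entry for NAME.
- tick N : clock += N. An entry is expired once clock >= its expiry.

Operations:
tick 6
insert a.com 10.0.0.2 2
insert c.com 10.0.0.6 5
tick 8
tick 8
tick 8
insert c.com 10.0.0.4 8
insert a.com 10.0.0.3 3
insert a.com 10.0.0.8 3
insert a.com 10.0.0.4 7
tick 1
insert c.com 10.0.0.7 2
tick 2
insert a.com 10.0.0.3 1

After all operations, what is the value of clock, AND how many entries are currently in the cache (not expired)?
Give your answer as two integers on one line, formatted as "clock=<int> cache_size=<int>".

Answer: clock=33 cache_size=1

Derivation:
Op 1: tick 6 -> clock=6.
Op 2: insert a.com -> 10.0.0.2 (expiry=6+2=8). clock=6
Op 3: insert c.com -> 10.0.0.6 (expiry=6+5=11). clock=6
Op 4: tick 8 -> clock=14. purged={a.com,c.com}
Op 5: tick 8 -> clock=22.
Op 6: tick 8 -> clock=30.
Op 7: insert c.com -> 10.0.0.4 (expiry=30+8=38). clock=30
Op 8: insert a.com -> 10.0.0.3 (expiry=30+3=33). clock=30
Op 9: insert a.com -> 10.0.0.8 (expiry=30+3=33). clock=30
Op 10: insert a.com -> 10.0.0.4 (expiry=30+7=37). clock=30
Op 11: tick 1 -> clock=31.
Op 12: insert c.com -> 10.0.0.7 (expiry=31+2=33). clock=31
Op 13: tick 2 -> clock=33. purged={c.com}
Op 14: insert a.com -> 10.0.0.3 (expiry=33+1=34). clock=33
Final clock = 33
Final cache (unexpired): {a.com} -> size=1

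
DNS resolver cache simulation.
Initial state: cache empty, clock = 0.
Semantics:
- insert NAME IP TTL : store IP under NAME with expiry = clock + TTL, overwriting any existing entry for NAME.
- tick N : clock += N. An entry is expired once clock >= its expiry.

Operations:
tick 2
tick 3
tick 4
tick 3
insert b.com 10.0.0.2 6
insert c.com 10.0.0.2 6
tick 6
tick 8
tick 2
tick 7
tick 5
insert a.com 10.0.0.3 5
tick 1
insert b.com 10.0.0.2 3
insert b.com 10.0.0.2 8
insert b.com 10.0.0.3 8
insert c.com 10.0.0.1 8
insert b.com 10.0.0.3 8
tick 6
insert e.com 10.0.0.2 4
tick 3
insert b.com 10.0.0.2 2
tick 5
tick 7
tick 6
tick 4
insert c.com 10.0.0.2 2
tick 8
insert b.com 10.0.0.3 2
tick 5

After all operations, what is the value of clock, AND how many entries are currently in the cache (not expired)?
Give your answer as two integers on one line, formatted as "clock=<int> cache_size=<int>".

Answer: clock=85 cache_size=0

Derivation:
Op 1: tick 2 -> clock=2.
Op 2: tick 3 -> clock=5.
Op 3: tick 4 -> clock=9.
Op 4: tick 3 -> clock=12.
Op 5: insert b.com -> 10.0.0.2 (expiry=12+6=18). clock=12
Op 6: insert c.com -> 10.0.0.2 (expiry=12+6=18). clock=12
Op 7: tick 6 -> clock=18. purged={b.com,c.com}
Op 8: tick 8 -> clock=26.
Op 9: tick 2 -> clock=28.
Op 10: tick 7 -> clock=35.
Op 11: tick 5 -> clock=40.
Op 12: insert a.com -> 10.0.0.3 (expiry=40+5=45). clock=40
Op 13: tick 1 -> clock=41.
Op 14: insert b.com -> 10.0.0.2 (expiry=41+3=44). clock=41
Op 15: insert b.com -> 10.0.0.2 (expiry=41+8=49). clock=41
Op 16: insert b.com -> 10.0.0.3 (expiry=41+8=49). clock=41
Op 17: insert c.com -> 10.0.0.1 (expiry=41+8=49). clock=41
Op 18: insert b.com -> 10.0.0.3 (expiry=41+8=49). clock=41
Op 19: tick 6 -> clock=47. purged={a.com}
Op 20: insert e.com -> 10.0.0.2 (expiry=47+4=51). clock=47
Op 21: tick 3 -> clock=50. purged={b.com,c.com}
Op 22: insert b.com -> 10.0.0.2 (expiry=50+2=52). clock=50
Op 23: tick 5 -> clock=55. purged={b.com,e.com}
Op 24: tick 7 -> clock=62.
Op 25: tick 6 -> clock=68.
Op 26: tick 4 -> clock=72.
Op 27: insert c.com -> 10.0.0.2 (expiry=72+2=74). clock=72
Op 28: tick 8 -> clock=80. purged={c.com}
Op 29: insert b.com -> 10.0.0.3 (expiry=80+2=82). clock=80
Op 30: tick 5 -> clock=85. purged={b.com}
Final clock = 85
Final cache (unexpired): {} -> size=0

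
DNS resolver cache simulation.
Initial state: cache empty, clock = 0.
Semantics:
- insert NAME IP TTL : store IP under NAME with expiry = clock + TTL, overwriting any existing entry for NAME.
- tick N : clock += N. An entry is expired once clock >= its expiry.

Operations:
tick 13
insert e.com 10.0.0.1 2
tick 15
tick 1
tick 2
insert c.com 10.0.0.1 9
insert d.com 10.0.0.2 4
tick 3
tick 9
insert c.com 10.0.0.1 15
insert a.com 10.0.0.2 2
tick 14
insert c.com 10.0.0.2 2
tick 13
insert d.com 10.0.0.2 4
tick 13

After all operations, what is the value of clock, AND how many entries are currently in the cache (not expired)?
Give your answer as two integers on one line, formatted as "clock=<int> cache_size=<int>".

Op 1: tick 13 -> clock=13.
Op 2: insert e.com -> 10.0.0.1 (expiry=13+2=15). clock=13
Op 3: tick 15 -> clock=28. purged={e.com}
Op 4: tick 1 -> clock=29.
Op 5: tick 2 -> clock=31.
Op 6: insert c.com -> 10.0.0.1 (expiry=31+9=40). clock=31
Op 7: insert d.com -> 10.0.0.2 (expiry=31+4=35). clock=31
Op 8: tick 3 -> clock=34.
Op 9: tick 9 -> clock=43. purged={c.com,d.com}
Op 10: insert c.com -> 10.0.0.1 (expiry=43+15=58). clock=43
Op 11: insert a.com -> 10.0.0.2 (expiry=43+2=45). clock=43
Op 12: tick 14 -> clock=57. purged={a.com}
Op 13: insert c.com -> 10.0.0.2 (expiry=57+2=59). clock=57
Op 14: tick 13 -> clock=70. purged={c.com}
Op 15: insert d.com -> 10.0.0.2 (expiry=70+4=74). clock=70
Op 16: tick 13 -> clock=83. purged={d.com}
Final clock = 83
Final cache (unexpired): {} -> size=0

Answer: clock=83 cache_size=0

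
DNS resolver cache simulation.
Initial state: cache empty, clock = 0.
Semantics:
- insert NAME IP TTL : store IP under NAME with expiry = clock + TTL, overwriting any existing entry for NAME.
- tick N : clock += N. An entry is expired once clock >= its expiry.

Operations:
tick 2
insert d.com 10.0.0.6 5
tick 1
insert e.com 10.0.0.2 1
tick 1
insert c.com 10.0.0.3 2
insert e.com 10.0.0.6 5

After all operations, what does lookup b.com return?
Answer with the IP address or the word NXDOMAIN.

Answer: NXDOMAIN

Derivation:
Op 1: tick 2 -> clock=2.
Op 2: insert d.com -> 10.0.0.6 (expiry=2+5=7). clock=2
Op 3: tick 1 -> clock=3.
Op 4: insert e.com -> 10.0.0.2 (expiry=3+1=4). clock=3
Op 5: tick 1 -> clock=4. purged={e.com}
Op 6: insert c.com -> 10.0.0.3 (expiry=4+2=6). clock=4
Op 7: insert e.com -> 10.0.0.6 (expiry=4+5=9). clock=4
lookup b.com: not in cache (expired or never inserted)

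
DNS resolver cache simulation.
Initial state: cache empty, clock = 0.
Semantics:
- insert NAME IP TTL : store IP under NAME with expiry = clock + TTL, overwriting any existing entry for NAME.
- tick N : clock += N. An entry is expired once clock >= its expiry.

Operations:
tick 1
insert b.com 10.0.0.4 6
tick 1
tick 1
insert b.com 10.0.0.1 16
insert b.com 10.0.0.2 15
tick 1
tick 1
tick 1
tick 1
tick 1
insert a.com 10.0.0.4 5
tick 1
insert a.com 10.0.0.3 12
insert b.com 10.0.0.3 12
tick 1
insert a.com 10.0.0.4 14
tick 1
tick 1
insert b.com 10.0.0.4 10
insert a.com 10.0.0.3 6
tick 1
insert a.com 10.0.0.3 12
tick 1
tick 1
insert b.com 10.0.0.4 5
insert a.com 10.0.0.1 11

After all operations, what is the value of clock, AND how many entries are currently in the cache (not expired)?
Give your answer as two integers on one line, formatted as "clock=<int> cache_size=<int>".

Answer: clock=15 cache_size=2

Derivation:
Op 1: tick 1 -> clock=1.
Op 2: insert b.com -> 10.0.0.4 (expiry=1+6=7). clock=1
Op 3: tick 1 -> clock=2.
Op 4: tick 1 -> clock=3.
Op 5: insert b.com -> 10.0.0.1 (expiry=3+16=19). clock=3
Op 6: insert b.com -> 10.0.0.2 (expiry=3+15=18). clock=3
Op 7: tick 1 -> clock=4.
Op 8: tick 1 -> clock=5.
Op 9: tick 1 -> clock=6.
Op 10: tick 1 -> clock=7.
Op 11: tick 1 -> clock=8.
Op 12: insert a.com -> 10.0.0.4 (expiry=8+5=13). clock=8
Op 13: tick 1 -> clock=9.
Op 14: insert a.com -> 10.0.0.3 (expiry=9+12=21). clock=9
Op 15: insert b.com -> 10.0.0.3 (expiry=9+12=21). clock=9
Op 16: tick 1 -> clock=10.
Op 17: insert a.com -> 10.0.0.4 (expiry=10+14=24). clock=10
Op 18: tick 1 -> clock=11.
Op 19: tick 1 -> clock=12.
Op 20: insert b.com -> 10.0.0.4 (expiry=12+10=22). clock=12
Op 21: insert a.com -> 10.0.0.3 (expiry=12+6=18). clock=12
Op 22: tick 1 -> clock=13.
Op 23: insert a.com -> 10.0.0.3 (expiry=13+12=25). clock=13
Op 24: tick 1 -> clock=14.
Op 25: tick 1 -> clock=15.
Op 26: insert b.com -> 10.0.0.4 (expiry=15+5=20). clock=15
Op 27: insert a.com -> 10.0.0.1 (expiry=15+11=26). clock=15
Final clock = 15
Final cache (unexpired): {a.com,b.com} -> size=2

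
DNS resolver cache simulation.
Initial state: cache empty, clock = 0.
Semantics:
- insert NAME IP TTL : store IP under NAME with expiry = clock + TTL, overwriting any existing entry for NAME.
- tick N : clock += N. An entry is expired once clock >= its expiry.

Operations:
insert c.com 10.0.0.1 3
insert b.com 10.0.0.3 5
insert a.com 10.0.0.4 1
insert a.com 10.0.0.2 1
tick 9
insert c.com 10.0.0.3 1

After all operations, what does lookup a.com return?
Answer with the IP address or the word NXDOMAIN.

Op 1: insert c.com -> 10.0.0.1 (expiry=0+3=3). clock=0
Op 2: insert b.com -> 10.0.0.3 (expiry=0+5=5). clock=0
Op 3: insert a.com -> 10.0.0.4 (expiry=0+1=1). clock=0
Op 4: insert a.com -> 10.0.0.2 (expiry=0+1=1). clock=0
Op 5: tick 9 -> clock=9. purged={a.com,b.com,c.com}
Op 6: insert c.com -> 10.0.0.3 (expiry=9+1=10). clock=9
lookup a.com: not in cache (expired or never inserted)

Answer: NXDOMAIN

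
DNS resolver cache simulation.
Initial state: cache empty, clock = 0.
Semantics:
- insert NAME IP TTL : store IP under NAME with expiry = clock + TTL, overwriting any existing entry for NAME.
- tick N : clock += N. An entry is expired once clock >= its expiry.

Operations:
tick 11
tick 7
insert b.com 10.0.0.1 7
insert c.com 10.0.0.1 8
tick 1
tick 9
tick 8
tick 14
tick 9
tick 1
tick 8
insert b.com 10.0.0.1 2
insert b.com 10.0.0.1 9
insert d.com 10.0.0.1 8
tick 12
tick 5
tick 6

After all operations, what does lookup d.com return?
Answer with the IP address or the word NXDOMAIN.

Op 1: tick 11 -> clock=11.
Op 2: tick 7 -> clock=18.
Op 3: insert b.com -> 10.0.0.1 (expiry=18+7=25). clock=18
Op 4: insert c.com -> 10.0.0.1 (expiry=18+8=26). clock=18
Op 5: tick 1 -> clock=19.
Op 6: tick 9 -> clock=28. purged={b.com,c.com}
Op 7: tick 8 -> clock=36.
Op 8: tick 14 -> clock=50.
Op 9: tick 9 -> clock=59.
Op 10: tick 1 -> clock=60.
Op 11: tick 8 -> clock=68.
Op 12: insert b.com -> 10.0.0.1 (expiry=68+2=70). clock=68
Op 13: insert b.com -> 10.0.0.1 (expiry=68+9=77). clock=68
Op 14: insert d.com -> 10.0.0.1 (expiry=68+8=76). clock=68
Op 15: tick 12 -> clock=80. purged={b.com,d.com}
Op 16: tick 5 -> clock=85.
Op 17: tick 6 -> clock=91.
lookup d.com: not in cache (expired or never inserted)

Answer: NXDOMAIN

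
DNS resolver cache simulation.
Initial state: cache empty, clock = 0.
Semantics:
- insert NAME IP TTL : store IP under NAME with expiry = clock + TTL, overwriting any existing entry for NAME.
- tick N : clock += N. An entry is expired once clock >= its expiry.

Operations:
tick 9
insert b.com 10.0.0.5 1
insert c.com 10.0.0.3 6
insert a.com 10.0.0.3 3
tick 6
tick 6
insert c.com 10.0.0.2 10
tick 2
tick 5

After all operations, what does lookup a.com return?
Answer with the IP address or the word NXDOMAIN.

Op 1: tick 9 -> clock=9.
Op 2: insert b.com -> 10.0.0.5 (expiry=9+1=10). clock=9
Op 3: insert c.com -> 10.0.0.3 (expiry=9+6=15). clock=9
Op 4: insert a.com -> 10.0.0.3 (expiry=9+3=12). clock=9
Op 5: tick 6 -> clock=15. purged={a.com,b.com,c.com}
Op 6: tick 6 -> clock=21.
Op 7: insert c.com -> 10.0.0.2 (expiry=21+10=31). clock=21
Op 8: tick 2 -> clock=23.
Op 9: tick 5 -> clock=28.
lookup a.com: not in cache (expired or never inserted)

Answer: NXDOMAIN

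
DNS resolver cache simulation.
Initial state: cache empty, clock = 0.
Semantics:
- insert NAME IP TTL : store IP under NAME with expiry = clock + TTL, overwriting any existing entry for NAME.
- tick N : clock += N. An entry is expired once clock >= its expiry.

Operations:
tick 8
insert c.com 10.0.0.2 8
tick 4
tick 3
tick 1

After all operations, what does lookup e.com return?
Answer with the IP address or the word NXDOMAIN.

Answer: NXDOMAIN

Derivation:
Op 1: tick 8 -> clock=8.
Op 2: insert c.com -> 10.0.0.2 (expiry=8+8=16). clock=8
Op 3: tick 4 -> clock=12.
Op 4: tick 3 -> clock=15.
Op 5: tick 1 -> clock=16. purged={c.com}
lookup e.com: not in cache (expired or never inserted)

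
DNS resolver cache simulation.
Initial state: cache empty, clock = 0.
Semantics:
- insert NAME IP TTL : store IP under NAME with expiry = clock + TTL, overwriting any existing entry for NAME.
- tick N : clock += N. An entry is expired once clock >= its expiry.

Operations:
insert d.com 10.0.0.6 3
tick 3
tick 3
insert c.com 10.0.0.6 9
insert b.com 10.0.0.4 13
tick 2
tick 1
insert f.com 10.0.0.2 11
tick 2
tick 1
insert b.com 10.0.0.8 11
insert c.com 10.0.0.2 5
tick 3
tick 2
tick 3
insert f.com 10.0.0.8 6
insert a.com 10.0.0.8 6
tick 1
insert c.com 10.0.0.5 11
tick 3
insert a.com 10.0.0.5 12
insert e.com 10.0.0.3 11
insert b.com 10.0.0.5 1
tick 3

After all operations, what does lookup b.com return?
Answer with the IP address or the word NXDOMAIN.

Op 1: insert d.com -> 10.0.0.6 (expiry=0+3=3). clock=0
Op 2: tick 3 -> clock=3. purged={d.com}
Op 3: tick 3 -> clock=6.
Op 4: insert c.com -> 10.0.0.6 (expiry=6+9=15). clock=6
Op 5: insert b.com -> 10.0.0.4 (expiry=6+13=19). clock=6
Op 6: tick 2 -> clock=8.
Op 7: tick 1 -> clock=9.
Op 8: insert f.com -> 10.0.0.2 (expiry=9+11=20). clock=9
Op 9: tick 2 -> clock=11.
Op 10: tick 1 -> clock=12.
Op 11: insert b.com -> 10.0.0.8 (expiry=12+11=23). clock=12
Op 12: insert c.com -> 10.0.0.2 (expiry=12+5=17). clock=12
Op 13: tick 3 -> clock=15.
Op 14: tick 2 -> clock=17. purged={c.com}
Op 15: tick 3 -> clock=20. purged={f.com}
Op 16: insert f.com -> 10.0.0.8 (expiry=20+6=26). clock=20
Op 17: insert a.com -> 10.0.0.8 (expiry=20+6=26). clock=20
Op 18: tick 1 -> clock=21.
Op 19: insert c.com -> 10.0.0.5 (expiry=21+11=32). clock=21
Op 20: tick 3 -> clock=24. purged={b.com}
Op 21: insert a.com -> 10.0.0.5 (expiry=24+12=36). clock=24
Op 22: insert e.com -> 10.0.0.3 (expiry=24+11=35). clock=24
Op 23: insert b.com -> 10.0.0.5 (expiry=24+1=25). clock=24
Op 24: tick 3 -> clock=27. purged={b.com,f.com}
lookup b.com: not in cache (expired or never inserted)

Answer: NXDOMAIN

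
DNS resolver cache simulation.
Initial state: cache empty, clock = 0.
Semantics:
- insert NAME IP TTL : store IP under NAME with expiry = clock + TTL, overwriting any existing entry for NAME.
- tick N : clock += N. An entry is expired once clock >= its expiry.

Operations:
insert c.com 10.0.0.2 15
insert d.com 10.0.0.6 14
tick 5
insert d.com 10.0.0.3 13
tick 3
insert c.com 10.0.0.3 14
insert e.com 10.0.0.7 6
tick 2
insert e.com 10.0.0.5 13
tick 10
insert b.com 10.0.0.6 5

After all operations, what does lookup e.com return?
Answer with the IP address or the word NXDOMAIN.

Answer: 10.0.0.5

Derivation:
Op 1: insert c.com -> 10.0.0.2 (expiry=0+15=15). clock=0
Op 2: insert d.com -> 10.0.0.6 (expiry=0+14=14). clock=0
Op 3: tick 5 -> clock=5.
Op 4: insert d.com -> 10.0.0.3 (expiry=5+13=18). clock=5
Op 5: tick 3 -> clock=8.
Op 6: insert c.com -> 10.0.0.3 (expiry=8+14=22). clock=8
Op 7: insert e.com -> 10.0.0.7 (expiry=8+6=14). clock=8
Op 8: tick 2 -> clock=10.
Op 9: insert e.com -> 10.0.0.5 (expiry=10+13=23). clock=10
Op 10: tick 10 -> clock=20. purged={d.com}
Op 11: insert b.com -> 10.0.0.6 (expiry=20+5=25). clock=20
lookup e.com: present, ip=10.0.0.5 expiry=23 > clock=20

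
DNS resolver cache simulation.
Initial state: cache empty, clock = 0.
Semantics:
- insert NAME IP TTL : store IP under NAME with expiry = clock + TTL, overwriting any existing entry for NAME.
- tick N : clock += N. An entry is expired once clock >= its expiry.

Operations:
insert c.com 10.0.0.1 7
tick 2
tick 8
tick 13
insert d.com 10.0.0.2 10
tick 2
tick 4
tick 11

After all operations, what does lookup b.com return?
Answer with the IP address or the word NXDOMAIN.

Answer: NXDOMAIN

Derivation:
Op 1: insert c.com -> 10.0.0.1 (expiry=0+7=7). clock=0
Op 2: tick 2 -> clock=2.
Op 3: tick 8 -> clock=10. purged={c.com}
Op 4: tick 13 -> clock=23.
Op 5: insert d.com -> 10.0.0.2 (expiry=23+10=33). clock=23
Op 6: tick 2 -> clock=25.
Op 7: tick 4 -> clock=29.
Op 8: tick 11 -> clock=40. purged={d.com}
lookup b.com: not in cache (expired or never inserted)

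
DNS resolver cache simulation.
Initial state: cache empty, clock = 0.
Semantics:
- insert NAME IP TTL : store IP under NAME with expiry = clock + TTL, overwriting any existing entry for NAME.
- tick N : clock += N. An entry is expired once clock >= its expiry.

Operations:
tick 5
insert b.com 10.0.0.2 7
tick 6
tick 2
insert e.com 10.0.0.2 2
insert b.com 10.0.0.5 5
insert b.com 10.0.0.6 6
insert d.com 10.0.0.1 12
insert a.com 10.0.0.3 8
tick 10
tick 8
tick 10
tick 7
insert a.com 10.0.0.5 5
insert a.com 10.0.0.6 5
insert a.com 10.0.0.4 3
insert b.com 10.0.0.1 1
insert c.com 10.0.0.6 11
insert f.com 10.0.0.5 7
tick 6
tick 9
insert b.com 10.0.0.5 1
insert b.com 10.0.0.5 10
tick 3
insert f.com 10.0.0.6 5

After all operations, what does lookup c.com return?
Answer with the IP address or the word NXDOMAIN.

Op 1: tick 5 -> clock=5.
Op 2: insert b.com -> 10.0.0.2 (expiry=5+7=12). clock=5
Op 3: tick 6 -> clock=11.
Op 4: tick 2 -> clock=13. purged={b.com}
Op 5: insert e.com -> 10.0.0.2 (expiry=13+2=15). clock=13
Op 6: insert b.com -> 10.0.0.5 (expiry=13+5=18). clock=13
Op 7: insert b.com -> 10.0.0.6 (expiry=13+6=19). clock=13
Op 8: insert d.com -> 10.0.0.1 (expiry=13+12=25). clock=13
Op 9: insert a.com -> 10.0.0.3 (expiry=13+8=21). clock=13
Op 10: tick 10 -> clock=23. purged={a.com,b.com,e.com}
Op 11: tick 8 -> clock=31. purged={d.com}
Op 12: tick 10 -> clock=41.
Op 13: tick 7 -> clock=48.
Op 14: insert a.com -> 10.0.0.5 (expiry=48+5=53). clock=48
Op 15: insert a.com -> 10.0.0.6 (expiry=48+5=53). clock=48
Op 16: insert a.com -> 10.0.0.4 (expiry=48+3=51). clock=48
Op 17: insert b.com -> 10.0.0.1 (expiry=48+1=49). clock=48
Op 18: insert c.com -> 10.0.0.6 (expiry=48+11=59). clock=48
Op 19: insert f.com -> 10.0.0.5 (expiry=48+7=55). clock=48
Op 20: tick 6 -> clock=54. purged={a.com,b.com}
Op 21: tick 9 -> clock=63. purged={c.com,f.com}
Op 22: insert b.com -> 10.0.0.5 (expiry=63+1=64). clock=63
Op 23: insert b.com -> 10.0.0.5 (expiry=63+10=73). clock=63
Op 24: tick 3 -> clock=66.
Op 25: insert f.com -> 10.0.0.6 (expiry=66+5=71). clock=66
lookup c.com: not in cache (expired or never inserted)

Answer: NXDOMAIN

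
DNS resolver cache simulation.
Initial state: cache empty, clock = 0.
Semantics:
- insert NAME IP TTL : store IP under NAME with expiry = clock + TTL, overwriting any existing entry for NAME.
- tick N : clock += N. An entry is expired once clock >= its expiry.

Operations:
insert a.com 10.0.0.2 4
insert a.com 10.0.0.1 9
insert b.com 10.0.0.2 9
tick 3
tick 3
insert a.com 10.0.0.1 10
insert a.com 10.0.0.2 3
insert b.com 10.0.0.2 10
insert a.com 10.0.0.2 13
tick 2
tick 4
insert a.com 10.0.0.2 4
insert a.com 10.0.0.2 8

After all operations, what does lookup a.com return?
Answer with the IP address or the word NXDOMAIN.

Answer: 10.0.0.2

Derivation:
Op 1: insert a.com -> 10.0.0.2 (expiry=0+4=4). clock=0
Op 2: insert a.com -> 10.0.0.1 (expiry=0+9=9). clock=0
Op 3: insert b.com -> 10.0.0.2 (expiry=0+9=9). clock=0
Op 4: tick 3 -> clock=3.
Op 5: tick 3 -> clock=6.
Op 6: insert a.com -> 10.0.0.1 (expiry=6+10=16). clock=6
Op 7: insert a.com -> 10.0.0.2 (expiry=6+3=9). clock=6
Op 8: insert b.com -> 10.0.0.2 (expiry=6+10=16). clock=6
Op 9: insert a.com -> 10.0.0.2 (expiry=6+13=19). clock=6
Op 10: tick 2 -> clock=8.
Op 11: tick 4 -> clock=12.
Op 12: insert a.com -> 10.0.0.2 (expiry=12+4=16). clock=12
Op 13: insert a.com -> 10.0.0.2 (expiry=12+8=20). clock=12
lookup a.com: present, ip=10.0.0.2 expiry=20 > clock=12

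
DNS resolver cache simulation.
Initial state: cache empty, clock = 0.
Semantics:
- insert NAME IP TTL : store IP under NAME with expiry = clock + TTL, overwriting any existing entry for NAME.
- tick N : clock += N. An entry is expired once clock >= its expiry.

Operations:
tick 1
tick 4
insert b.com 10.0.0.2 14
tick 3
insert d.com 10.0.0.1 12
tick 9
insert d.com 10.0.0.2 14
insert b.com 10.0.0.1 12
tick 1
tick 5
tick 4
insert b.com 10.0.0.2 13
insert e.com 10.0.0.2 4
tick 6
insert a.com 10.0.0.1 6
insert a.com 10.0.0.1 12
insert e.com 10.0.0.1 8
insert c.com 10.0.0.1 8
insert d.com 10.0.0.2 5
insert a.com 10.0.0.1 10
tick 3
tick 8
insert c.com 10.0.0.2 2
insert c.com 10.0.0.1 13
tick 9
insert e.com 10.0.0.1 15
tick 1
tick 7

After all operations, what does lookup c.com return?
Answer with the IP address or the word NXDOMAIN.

Op 1: tick 1 -> clock=1.
Op 2: tick 4 -> clock=5.
Op 3: insert b.com -> 10.0.0.2 (expiry=5+14=19). clock=5
Op 4: tick 3 -> clock=8.
Op 5: insert d.com -> 10.0.0.1 (expiry=8+12=20). clock=8
Op 6: tick 9 -> clock=17.
Op 7: insert d.com -> 10.0.0.2 (expiry=17+14=31). clock=17
Op 8: insert b.com -> 10.0.0.1 (expiry=17+12=29). clock=17
Op 9: tick 1 -> clock=18.
Op 10: tick 5 -> clock=23.
Op 11: tick 4 -> clock=27.
Op 12: insert b.com -> 10.0.0.2 (expiry=27+13=40). clock=27
Op 13: insert e.com -> 10.0.0.2 (expiry=27+4=31). clock=27
Op 14: tick 6 -> clock=33. purged={d.com,e.com}
Op 15: insert a.com -> 10.0.0.1 (expiry=33+6=39). clock=33
Op 16: insert a.com -> 10.0.0.1 (expiry=33+12=45). clock=33
Op 17: insert e.com -> 10.0.0.1 (expiry=33+8=41). clock=33
Op 18: insert c.com -> 10.0.0.1 (expiry=33+8=41). clock=33
Op 19: insert d.com -> 10.0.0.2 (expiry=33+5=38). clock=33
Op 20: insert a.com -> 10.0.0.1 (expiry=33+10=43). clock=33
Op 21: tick 3 -> clock=36.
Op 22: tick 8 -> clock=44. purged={a.com,b.com,c.com,d.com,e.com}
Op 23: insert c.com -> 10.0.0.2 (expiry=44+2=46). clock=44
Op 24: insert c.com -> 10.0.0.1 (expiry=44+13=57). clock=44
Op 25: tick 9 -> clock=53.
Op 26: insert e.com -> 10.0.0.1 (expiry=53+15=68). clock=53
Op 27: tick 1 -> clock=54.
Op 28: tick 7 -> clock=61. purged={c.com}
lookup c.com: not in cache (expired or never inserted)

Answer: NXDOMAIN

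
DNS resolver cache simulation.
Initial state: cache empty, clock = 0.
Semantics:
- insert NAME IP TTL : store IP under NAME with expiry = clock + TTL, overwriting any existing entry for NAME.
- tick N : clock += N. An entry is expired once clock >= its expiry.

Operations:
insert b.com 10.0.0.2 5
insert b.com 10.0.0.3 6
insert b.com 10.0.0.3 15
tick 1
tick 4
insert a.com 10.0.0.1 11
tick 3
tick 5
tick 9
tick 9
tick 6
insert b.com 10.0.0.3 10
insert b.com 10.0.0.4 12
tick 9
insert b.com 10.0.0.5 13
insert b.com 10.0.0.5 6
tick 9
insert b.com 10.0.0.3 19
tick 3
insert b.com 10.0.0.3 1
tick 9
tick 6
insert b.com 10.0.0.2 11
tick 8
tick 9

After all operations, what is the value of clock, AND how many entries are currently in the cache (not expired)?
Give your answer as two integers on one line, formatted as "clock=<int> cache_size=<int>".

Op 1: insert b.com -> 10.0.0.2 (expiry=0+5=5). clock=0
Op 2: insert b.com -> 10.0.0.3 (expiry=0+6=6). clock=0
Op 3: insert b.com -> 10.0.0.3 (expiry=0+15=15). clock=0
Op 4: tick 1 -> clock=1.
Op 5: tick 4 -> clock=5.
Op 6: insert a.com -> 10.0.0.1 (expiry=5+11=16). clock=5
Op 7: tick 3 -> clock=8.
Op 8: tick 5 -> clock=13.
Op 9: tick 9 -> clock=22. purged={a.com,b.com}
Op 10: tick 9 -> clock=31.
Op 11: tick 6 -> clock=37.
Op 12: insert b.com -> 10.0.0.3 (expiry=37+10=47). clock=37
Op 13: insert b.com -> 10.0.0.4 (expiry=37+12=49). clock=37
Op 14: tick 9 -> clock=46.
Op 15: insert b.com -> 10.0.0.5 (expiry=46+13=59). clock=46
Op 16: insert b.com -> 10.0.0.5 (expiry=46+6=52). clock=46
Op 17: tick 9 -> clock=55. purged={b.com}
Op 18: insert b.com -> 10.0.0.3 (expiry=55+19=74). clock=55
Op 19: tick 3 -> clock=58.
Op 20: insert b.com -> 10.0.0.3 (expiry=58+1=59). clock=58
Op 21: tick 9 -> clock=67. purged={b.com}
Op 22: tick 6 -> clock=73.
Op 23: insert b.com -> 10.0.0.2 (expiry=73+11=84). clock=73
Op 24: tick 8 -> clock=81.
Op 25: tick 9 -> clock=90. purged={b.com}
Final clock = 90
Final cache (unexpired): {} -> size=0

Answer: clock=90 cache_size=0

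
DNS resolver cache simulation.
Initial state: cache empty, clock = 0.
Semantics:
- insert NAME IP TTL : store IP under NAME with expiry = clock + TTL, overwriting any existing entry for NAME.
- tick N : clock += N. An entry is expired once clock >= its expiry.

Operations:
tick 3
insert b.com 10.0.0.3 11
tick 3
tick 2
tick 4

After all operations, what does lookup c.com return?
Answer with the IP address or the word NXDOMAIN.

Answer: NXDOMAIN

Derivation:
Op 1: tick 3 -> clock=3.
Op 2: insert b.com -> 10.0.0.3 (expiry=3+11=14). clock=3
Op 3: tick 3 -> clock=6.
Op 4: tick 2 -> clock=8.
Op 5: tick 4 -> clock=12.
lookup c.com: not in cache (expired or never inserted)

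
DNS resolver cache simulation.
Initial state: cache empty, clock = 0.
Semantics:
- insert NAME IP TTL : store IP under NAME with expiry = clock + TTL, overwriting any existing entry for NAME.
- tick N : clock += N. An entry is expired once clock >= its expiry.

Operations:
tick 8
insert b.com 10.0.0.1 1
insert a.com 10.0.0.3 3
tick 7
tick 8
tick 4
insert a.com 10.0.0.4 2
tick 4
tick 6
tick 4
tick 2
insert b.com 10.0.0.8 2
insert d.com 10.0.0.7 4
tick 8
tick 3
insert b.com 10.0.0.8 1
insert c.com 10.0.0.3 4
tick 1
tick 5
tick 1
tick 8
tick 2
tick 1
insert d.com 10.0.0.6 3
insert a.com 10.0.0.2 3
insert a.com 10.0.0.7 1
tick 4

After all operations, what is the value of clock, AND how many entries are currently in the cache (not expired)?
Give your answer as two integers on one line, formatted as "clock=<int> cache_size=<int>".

Answer: clock=76 cache_size=0

Derivation:
Op 1: tick 8 -> clock=8.
Op 2: insert b.com -> 10.0.0.1 (expiry=8+1=9). clock=8
Op 3: insert a.com -> 10.0.0.3 (expiry=8+3=11). clock=8
Op 4: tick 7 -> clock=15. purged={a.com,b.com}
Op 5: tick 8 -> clock=23.
Op 6: tick 4 -> clock=27.
Op 7: insert a.com -> 10.0.0.4 (expiry=27+2=29). clock=27
Op 8: tick 4 -> clock=31. purged={a.com}
Op 9: tick 6 -> clock=37.
Op 10: tick 4 -> clock=41.
Op 11: tick 2 -> clock=43.
Op 12: insert b.com -> 10.0.0.8 (expiry=43+2=45). clock=43
Op 13: insert d.com -> 10.0.0.7 (expiry=43+4=47). clock=43
Op 14: tick 8 -> clock=51. purged={b.com,d.com}
Op 15: tick 3 -> clock=54.
Op 16: insert b.com -> 10.0.0.8 (expiry=54+1=55). clock=54
Op 17: insert c.com -> 10.0.0.3 (expiry=54+4=58). clock=54
Op 18: tick 1 -> clock=55. purged={b.com}
Op 19: tick 5 -> clock=60. purged={c.com}
Op 20: tick 1 -> clock=61.
Op 21: tick 8 -> clock=69.
Op 22: tick 2 -> clock=71.
Op 23: tick 1 -> clock=72.
Op 24: insert d.com -> 10.0.0.6 (expiry=72+3=75). clock=72
Op 25: insert a.com -> 10.0.0.2 (expiry=72+3=75). clock=72
Op 26: insert a.com -> 10.0.0.7 (expiry=72+1=73). clock=72
Op 27: tick 4 -> clock=76. purged={a.com,d.com}
Final clock = 76
Final cache (unexpired): {} -> size=0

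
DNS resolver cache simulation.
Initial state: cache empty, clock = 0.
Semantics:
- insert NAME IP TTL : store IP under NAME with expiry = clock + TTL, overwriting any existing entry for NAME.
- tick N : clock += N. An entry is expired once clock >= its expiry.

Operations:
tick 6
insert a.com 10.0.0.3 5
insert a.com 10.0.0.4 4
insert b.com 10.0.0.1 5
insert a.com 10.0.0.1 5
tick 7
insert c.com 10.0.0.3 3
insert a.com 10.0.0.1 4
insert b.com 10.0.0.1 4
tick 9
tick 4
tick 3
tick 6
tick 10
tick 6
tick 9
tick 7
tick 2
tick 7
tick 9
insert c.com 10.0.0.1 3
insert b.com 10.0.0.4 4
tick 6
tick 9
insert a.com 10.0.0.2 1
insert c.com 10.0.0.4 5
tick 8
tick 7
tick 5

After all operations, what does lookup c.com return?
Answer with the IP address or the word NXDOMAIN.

Answer: NXDOMAIN

Derivation:
Op 1: tick 6 -> clock=6.
Op 2: insert a.com -> 10.0.0.3 (expiry=6+5=11). clock=6
Op 3: insert a.com -> 10.0.0.4 (expiry=6+4=10). clock=6
Op 4: insert b.com -> 10.0.0.1 (expiry=6+5=11). clock=6
Op 5: insert a.com -> 10.0.0.1 (expiry=6+5=11). clock=6
Op 6: tick 7 -> clock=13. purged={a.com,b.com}
Op 7: insert c.com -> 10.0.0.3 (expiry=13+3=16). clock=13
Op 8: insert a.com -> 10.0.0.1 (expiry=13+4=17). clock=13
Op 9: insert b.com -> 10.0.0.1 (expiry=13+4=17). clock=13
Op 10: tick 9 -> clock=22. purged={a.com,b.com,c.com}
Op 11: tick 4 -> clock=26.
Op 12: tick 3 -> clock=29.
Op 13: tick 6 -> clock=35.
Op 14: tick 10 -> clock=45.
Op 15: tick 6 -> clock=51.
Op 16: tick 9 -> clock=60.
Op 17: tick 7 -> clock=67.
Op 18: tick 2 -> clock=69.
Op 19: tick 7 -> clock=76.
Op 20: tick 9 -> clock=85.
Op 21: insert c.com -> 10.0.0.1 (expiry=85+3=88). clock=85
Op 22: insert b.com -> 10.0.0.4 (expiry=85+4=89). clock=85
Op 23: tick 6 -> clock=91. purged={b.com,c.com}
Op 24: tick 9 -> clock=100.
Op 25: insert a.com -> 10.0.0.2 (expiry=100+1=101). clock=100
Op 26: insert c.com -> 10.0.0.4 (expiry=100+5=105). clock=100
Op 27: tick 8 -> clock=108. purged={a.com,c.com}
Op 28: tick 7 -> clock=115.
Op 29: tick 5 -> clock=120.
lookup c.com: not in cache (expired or never inserted)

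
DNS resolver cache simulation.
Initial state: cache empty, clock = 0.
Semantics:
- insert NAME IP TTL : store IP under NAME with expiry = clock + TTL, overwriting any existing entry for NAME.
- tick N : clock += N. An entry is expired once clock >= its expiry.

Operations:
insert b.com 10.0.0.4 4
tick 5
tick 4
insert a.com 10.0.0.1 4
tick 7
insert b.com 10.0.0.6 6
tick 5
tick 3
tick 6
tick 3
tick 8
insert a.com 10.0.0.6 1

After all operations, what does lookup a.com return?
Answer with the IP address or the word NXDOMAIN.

Answer: 10.0.0.6

Derivation:
Op 1: insert b.com -> 10.0.0.4 (expiry=0+4=4). clock=0
Op 2: tick 5 -> clock=5. purged={b.com}
Op 3: tick 4 -> clock=9.
Op 4: insert a.com -> 10.0.0.1 (expiry=9+4=13). clock=9
Op 5: tick 7 -> clock=16. purged={a.com}
Op 6: insert b.com -> 10.0.0.6 (expiry=16+6=22). clock=16
Op 7: tick 5 -> clock=21.
Op 8: tick 3 -> clock=24. purged={b.com}
Op 9: tick 6 -> clock=30.
Op 10: tick 3 -> clock=33.
Op 11: tick 8 -> clock=41.
Op 12: insert a.com -> 10.0.0.6 (expiry=41+1=42). clock=41
lookup a.com: present, ip=10.0.0.6 expiry=42 > clock=41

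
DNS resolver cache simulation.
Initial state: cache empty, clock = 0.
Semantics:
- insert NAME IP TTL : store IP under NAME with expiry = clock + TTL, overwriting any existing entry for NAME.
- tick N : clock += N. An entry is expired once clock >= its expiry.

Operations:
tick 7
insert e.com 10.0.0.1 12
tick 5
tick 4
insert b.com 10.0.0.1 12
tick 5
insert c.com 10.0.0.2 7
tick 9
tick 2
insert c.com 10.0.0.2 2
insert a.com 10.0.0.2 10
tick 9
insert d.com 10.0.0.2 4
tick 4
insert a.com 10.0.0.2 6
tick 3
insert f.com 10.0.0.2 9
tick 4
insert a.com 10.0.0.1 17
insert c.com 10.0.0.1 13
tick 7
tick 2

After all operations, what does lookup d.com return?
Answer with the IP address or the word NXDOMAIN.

Op 1: tick 7 -> clock=7.
Op 2: insert e.com -> 10.0.0.1 (expiry=7+12=19). clock=7
Op 3: tick 5 -> clock=12.
Op 4: tick 4 -> clock=16.
Op 5: insert b.com -> 10.0.0.1 (expiry=16+12=28). clock=16
Op 6: tick 5 -> clock=21. purged={e.com}
Op 7: insert c.com -> 10.0.0.2 (expiry=21+7=28). clock=21
Op 8: tick 9 -> clock=30. purged={b.com,c.com}
Op 9: tick 2 -> clock=32.
Op 10: insert c.com -> 10.0.0.2 (expiry=32+2=34). clock=32
Op 11: insert a.com -> 10.0.0.2 (expiry=32+10=42). clock=32
Op 12: tick 9 -> clock=41. purged={c.com}
Op 13: insert d.com -> 10.0.0.2 (expiry=41+4=45). clock=41
Op 14: tick 4 -> clock=45. purged={a.com,d.com}
Op 15: insert a.com -> 10.0.0.2 (expiry=45+6=51). clock=45
Op 16: tick 3 -> clock=48.
Op 17: insert f.com -> 10.0.0.2 (expiry=48+9=57). clock=48
Op 18: tick 4 -> clock=52. purged={a.com}
Op 19: insert a.com -> 10.0.0.1 (expiry=52+17=69). clock=52
Op 20: insert c.com -> 10.0.0.1 (expiry=52+13=65). clock=52
Op 21: tick 7 -> clock=59. purged={f.com}
Op 22: tick 2 -> clock=61.
lookup d.com: not in cache (expired or never inserted)

Answer: NXDOMAIN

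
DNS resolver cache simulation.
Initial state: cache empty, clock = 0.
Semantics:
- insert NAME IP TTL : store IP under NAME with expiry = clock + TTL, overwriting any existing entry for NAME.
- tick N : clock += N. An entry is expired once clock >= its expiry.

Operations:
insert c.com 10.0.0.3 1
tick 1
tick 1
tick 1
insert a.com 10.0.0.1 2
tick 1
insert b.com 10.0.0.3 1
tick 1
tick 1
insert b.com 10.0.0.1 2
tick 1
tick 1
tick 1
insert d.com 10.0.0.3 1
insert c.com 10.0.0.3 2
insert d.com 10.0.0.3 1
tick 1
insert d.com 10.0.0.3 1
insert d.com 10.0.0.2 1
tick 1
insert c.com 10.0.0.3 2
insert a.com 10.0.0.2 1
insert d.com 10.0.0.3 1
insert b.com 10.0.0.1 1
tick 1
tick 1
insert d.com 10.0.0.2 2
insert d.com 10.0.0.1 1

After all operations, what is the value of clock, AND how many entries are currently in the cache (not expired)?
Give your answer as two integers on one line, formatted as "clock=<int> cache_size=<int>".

Answer: clock=13 cache_size=1

Derivation:
Op 1: insert c.com -> 10.0.0.3 (expiry=0+1=1). clock=0
Op 2: tick 1 -> clock=1. purged={c.com}
Op 3: tick 1 -> clock=2.
Op 4: tick 1 -> clock=3.
Op 5: insert a.com -> 10.0.0.1 (expiry=3+2=5). clock=3
Op 6: tick 1 -> clock=4.
Op 7: insert b.com -> 10.0.0.3 (expiry=4+1=5). clock=4
Op 8: tick 1 -> clock=5. purged={a.com,b.com}
Op 9: tick 1 -> clock=6.
Op 10: insert b.com -> 10.0.0.1 (expiry=6+2=8). clock=6
Op 11: tick 1 -> clock=7.
Op 12: tick 1 -> clock=8. purged={b.com}
Op 13: tick 1 -> clock=9.
Op 14: insert d.com -> 10.0.0.3 (expiry=9+1=10). clock=9
Op 15: insert c.com -> 10.0.0.3 (expiry=9+2=11). clock=9
Op 16: insert d.com -> 10.0.0.3 (expiry=9+1=10). clock=9
Op 17: tick 1 -> clock=10. purged={d.com}
Op 18: insert d.com -> 10.0.0.3 (expiry=10+1=11). clock=10
Op 19: insert d.com -> 10.0.0.2 (expiry=10+1=11). clock=10
Op 20: tick 1 -> clock=11. purged={c.com,d.com}
Op 21: insert c.com -> 10.0.0.3 (expiry=11+2=13). clock=11
Op 22: insert a.com -> 10.0.0.2 (expiry=11+1=12). clock=11
Op 23: insert d.com -> 10.0.0.3 (expiry=11+1=12). clock=11
Op 24: insert b.com -> 10.0.0.1 (expiry=11+1=12). clock=11
Op 25: tick 1 -> clock=12. purged={a.com,b.com,d.com}
Op 26: tick 1 -> clock=13. purged={c.com}
Op 27: insert d.com -> 10.0.0.2 (expiry=13+2=15). clock=13
Op 28: insert d.com -> 10.0.0.1 (expiry=13+1=14). clock=13
Final clock = 13
Final cache (unexpired): {d.com} -> size=1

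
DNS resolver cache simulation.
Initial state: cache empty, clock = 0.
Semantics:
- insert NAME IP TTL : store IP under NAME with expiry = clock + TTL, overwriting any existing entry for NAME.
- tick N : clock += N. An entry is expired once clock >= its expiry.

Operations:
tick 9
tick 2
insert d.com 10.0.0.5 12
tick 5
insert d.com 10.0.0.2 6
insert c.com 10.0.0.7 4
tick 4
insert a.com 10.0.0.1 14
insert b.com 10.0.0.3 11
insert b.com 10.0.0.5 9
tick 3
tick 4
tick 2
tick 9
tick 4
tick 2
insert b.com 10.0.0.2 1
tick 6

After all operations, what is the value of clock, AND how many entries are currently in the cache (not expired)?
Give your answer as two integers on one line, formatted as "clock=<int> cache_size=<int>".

Answer: clock=50 cache_size=0

Derivation:
Op 1: tick 9 -> clock=9.
Op 2: tick 2 -> clock=11.
Op 3: insert d.com -> 10.0.0.5 (expiry=11+12=23). clock=11
Op 4: tick 5 -> clock=16.
Op 5: insert d.com -> 10.0.0.2 (expiry=16+6=22). clock=16
Op 6: insert c.com -> 10.0.0.7 (expiry=16+4=20). clock=16
Op 7: tick 4 -> clock=20. purged={c.com}
Op 8: insert a.com -> 10.0.0.1 (expiry=20+14=34). clock=20
Op 9: insert b.com -> 10.0.0.3 (expiry=20+11=31). clock=20
Op 10: insert b.com -> 10.0.0.5 (expiry=20+9=29). clock=20
Op 11: tick 3 -> clock=23. purged={d.com}
Op 12: tick 4 -> clock=27.
Op 13: tick 2 -> clock=29. purged={b.com}
Op 14: tick 9 -> clock=38. purged={a.com}
Op 15: tick 4 -> clock=42.
Op 16: tick 2 -> clock=44.
Op 17: insert b.com -> 10.0.0.2 (expiry=44+1=45). clock=44
Op 18: tick 6 -> clock=50. purged={b.com}
Final clock = 50
Final cache (unexpired): {} -> size=0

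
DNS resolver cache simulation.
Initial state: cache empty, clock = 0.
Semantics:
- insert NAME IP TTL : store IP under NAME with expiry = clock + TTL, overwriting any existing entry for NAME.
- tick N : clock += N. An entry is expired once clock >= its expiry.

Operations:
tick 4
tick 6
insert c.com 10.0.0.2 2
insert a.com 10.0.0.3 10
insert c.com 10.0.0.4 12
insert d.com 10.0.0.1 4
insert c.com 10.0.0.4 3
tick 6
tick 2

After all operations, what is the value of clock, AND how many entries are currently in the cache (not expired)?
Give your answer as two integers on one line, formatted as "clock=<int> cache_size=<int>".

Op 1: tick 4 -> clock=4.
Op 2: tick 6 -> clock=10.
Op 3: insert c.com -> 10.0.0.2 (expiry=10+2=12). clock=10
Op 4: insert a.com -> 10.0.0.3 (expiry=10+10=20). clock=10
Op 5: insert c.com -> 10.0.0.4 (expiry=10+12=22). clock=10
Op 6: insert d.com -> 10.0.0.1 (expiry=10+4=14). clock=10
Op 7: insert c.com -> 10.0.0.4 (expiry=10+3=13). clock=10
Op 8: tick 6 -> clock=16. purged={c.com,d.com}
Op 9: tick 2 -> clock=18.
Final clock = 18
Final cache (unexpired): {a.com} -> size=1

Answer: clock=18 cache_size=1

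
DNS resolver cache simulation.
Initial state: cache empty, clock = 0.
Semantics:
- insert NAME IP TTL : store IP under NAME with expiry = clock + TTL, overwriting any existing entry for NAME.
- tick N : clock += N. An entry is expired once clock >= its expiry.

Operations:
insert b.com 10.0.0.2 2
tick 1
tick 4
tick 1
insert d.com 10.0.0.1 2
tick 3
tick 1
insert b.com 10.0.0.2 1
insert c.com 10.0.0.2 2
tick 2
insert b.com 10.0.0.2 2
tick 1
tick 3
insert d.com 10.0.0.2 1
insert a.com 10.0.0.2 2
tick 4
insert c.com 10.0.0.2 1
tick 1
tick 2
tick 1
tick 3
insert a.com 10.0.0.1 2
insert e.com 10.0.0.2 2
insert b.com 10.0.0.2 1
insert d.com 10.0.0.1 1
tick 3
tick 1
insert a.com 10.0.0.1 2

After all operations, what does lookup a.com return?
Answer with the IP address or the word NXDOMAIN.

Op 1: insert b.com -> 10.0.0.2 (expiry=0+2=2). clock=0
Op 2: tick 1 -> clock=1.
Op 3: tick 4 -> clock=5. purged={b.com}
Op 4: tick 1 -> clock=6.
Op 5: insert d.com -> 10.0.0.1 (expiry=6+2=8). clock=6
Op 6: tick 3 -> clock=9. purged={d.com}
Op 7: tick 1 -> clock=10.
Op 8: insert b.com -> 10.0.0.2 (expiry=10+1=11). clock=10
Op 9: insert c.com -> 10.0.0.2 (expiry=10+2=12). clock=10
Op 10: tick 2 -> clock=12. purged={b.com,c.com}
Op 11: insert b.com -> 10.0.0.2 (expiry=12+2=14). clock=12
Op 12: tick 1 -> clock=13.
Op 13: tick 3 -> clock=16. purged={b.com}
Op 14: insert d.com -> 10.0.0.2 (expiry=16+1=17). clock=16
Op 15: insert a.com -> 10.0.0.2 (expiry=16+2=18). clock=16
Op 16: tick 4 -> clock=20. purged={a.com,d.com}
Op 17: insert c.com -> 10.0.0.2 (expiry=20+1=21). clock=20
Op 18: tick 1 -> clock=21. purged={c.com}
Op 19: tick 2 -> clock=23.
Op 20: tick 1 -> clock=24.
Op 21: tick 3 -> clock=27.
Op 22: insert a.com -> 10.0.0.1 (expiry=27+2=29). clock=27
Op 23: insert e.com -> 10.0.0.2 (expiry=27+2=29). clock=27
Op 24: insert b.com -> 10.0.0.2 (expiry=27+1=28). clock=27
Op 25: insert d.com -> 10.0.0.1 (expiry=27+1=28). clock=27
Op 26: tick 3 -> clock=30. purged={a.com,b.com,d.com,e.com}
Op 27: tick 1 -> clock=31.
Op 28: insert a.com -> 10.0.0.1 (expiry=31+2=33). clock=31
lookup a.com: present, ip=10.0.0.1 expiry=33 > clock=31

Answer: 10.0.0.1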